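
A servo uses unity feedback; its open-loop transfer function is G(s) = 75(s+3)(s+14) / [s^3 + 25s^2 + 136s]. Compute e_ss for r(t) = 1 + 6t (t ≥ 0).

136/525

Lowest-order denominator term is 136s, so the open loop has 1 pole at the origin → type 1 system. By superposition:
  • 1: tracked with zero error.
  • 6t: e_ss = 6/K_v with K_v=1575/68 → 136/525.
Total e_ss = 136/525.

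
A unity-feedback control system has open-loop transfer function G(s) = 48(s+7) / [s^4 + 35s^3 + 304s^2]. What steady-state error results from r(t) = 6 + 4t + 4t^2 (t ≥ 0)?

152/21

Lowest-order denominator term is 304s^2, so the open loop has 2 poles at the origin → type 2 system. By superposition:
  • 6: tracked with zero error.
  • 4t: tracked with zero error.
  • 4t^2: e_ss = 8/K_a with K_a=21/19 → 152/21.
Total e_ss = 152/21.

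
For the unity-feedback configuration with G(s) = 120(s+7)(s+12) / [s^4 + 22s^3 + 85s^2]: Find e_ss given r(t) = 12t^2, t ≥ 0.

Lowest-order denominator term is 85s^2, so the open loop has 2 poles at the origin → type 2 system.
K_a = lim_{s→0} s^2·G(s) = 120·7·12 / 85 = 2016/17.
r(t) = 12t^2 gives R(s) = 24/s^3.
e_ss = 24/K_a = 24/(2016/17) = 17/84.

17/84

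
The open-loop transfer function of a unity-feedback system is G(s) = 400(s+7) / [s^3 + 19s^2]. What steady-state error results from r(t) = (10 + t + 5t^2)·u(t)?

Lowest-order denominator term is 19s^2, so the open loop has 2 poles at the origin → type 2 system. By superposition:
  • 10: tracked with zero error.
  • t: tracked with zero error.
  • 5t^2: e_ss = 10/K_a with K_a=2800/19 → 19/280.
Total e_ss = 19/280.

19/280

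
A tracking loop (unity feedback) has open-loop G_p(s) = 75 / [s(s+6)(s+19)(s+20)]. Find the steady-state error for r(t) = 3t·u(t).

91.2

The open loop has one pole at the origin → type 1 system.
K_v = lim_{s→0} s·G_p(s) = 75 / (6·19·20) = 5/152.
e_ss = 3/K_v = 3/(5/152) = 91.2.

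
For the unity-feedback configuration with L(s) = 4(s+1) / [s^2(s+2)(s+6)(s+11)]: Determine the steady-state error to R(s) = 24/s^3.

System type = 2 (two poles at s=0).
K_a = lim_{s→0} s^2·L(s) = 4·1 / (2·6·11) = 1/33.
r(t) = 12t^2 gives R(s) = 24/s^3.
e_ss = 24/K_a = 24/(1/33) = 792.

792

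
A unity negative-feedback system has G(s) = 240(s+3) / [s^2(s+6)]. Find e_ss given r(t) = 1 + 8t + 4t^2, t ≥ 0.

1/15

The open loop has two poles at the origin → type 2 system. Taking each input component in turn:
  • 1: tracked with zero error.
  • 8t: tracked with zero error.
  • 4t^2: e_ss = 8/K_a with K_a=120 → 1/15.
Total e_ss = 1/15.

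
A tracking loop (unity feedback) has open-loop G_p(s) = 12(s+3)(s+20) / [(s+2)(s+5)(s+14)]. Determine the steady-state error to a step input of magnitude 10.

70/43

G_p(s) has no factors of s in the denominator, so the system is type 0.
K_p = lim_{s→0} G_p(s) = 12·3·20 / (2·5·14) = 36/7.
e_ss = 10/(1 + K_p) = 10/(43/7) = 70/43.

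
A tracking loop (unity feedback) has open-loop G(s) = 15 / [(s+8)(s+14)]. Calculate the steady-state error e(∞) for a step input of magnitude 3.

The open loop has no poles at the origin → type 0 system.
K_p = lim_{s→0} G(s) = 15 / (8·14) = 15/112.
e_ss = 3/(1 + K_p) = 3/(127/112) = 336/127.

336/127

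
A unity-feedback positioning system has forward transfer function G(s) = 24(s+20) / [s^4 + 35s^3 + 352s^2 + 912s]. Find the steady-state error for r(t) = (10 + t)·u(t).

1.9

Lowest-order denominator term is 912s, so the open loop has 1 pole at the origin → type 1 system. Taking each input component in turn:
  • 10: tracked with zero error.
  • t: e_ss = 1/K_v with K_v=10/19 → 1.9.
Total e_ss = 1.9.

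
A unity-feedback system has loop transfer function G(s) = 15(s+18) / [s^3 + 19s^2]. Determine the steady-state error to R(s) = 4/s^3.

38/135

Lowest-order denominator term is 19s^2, so the open loop has 2 poles at the origin → type 2 system.
K_a = lim_{s→0} s^2·G(s) = 15·18 / 19 = 270/19.
r(t) = 2t^2 gives R(s) = 4/s^3.
e_ss = 4/K_a = 4/(270/19) = 38/135.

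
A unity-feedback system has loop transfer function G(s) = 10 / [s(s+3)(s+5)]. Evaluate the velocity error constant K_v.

2/3

One free integrator in G(s): this is a type 1 system.
K_v = lim_{s→0} s·G(s) = 10 / (3·5) = 2/3.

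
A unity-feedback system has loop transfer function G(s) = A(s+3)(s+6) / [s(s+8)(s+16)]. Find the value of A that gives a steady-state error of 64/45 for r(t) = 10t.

50

The open loop has one pole at the origin → type 1 system.
K_v = lim_{s→0} s·G(s) = A·3·6 / (8·16) = (9/64)·A.
e_ss = 10/K_v = 64/45 ⇒ K_v = 225/32 ⇒ A = (225/32)/(9/64) = 50.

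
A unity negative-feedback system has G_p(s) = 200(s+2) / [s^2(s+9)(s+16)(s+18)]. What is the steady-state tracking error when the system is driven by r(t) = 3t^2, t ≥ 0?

38.88

G_p(s) has two factors of s in the denominator, so the system is type 2.
K_a = lim_{s→0} s^2·G_p(s) = 200·2 / (9·16·18) = 25/162.
r(t) = 3t^2 gives R(s) = 6/s^3.
e_ss = 6/K_a = 6/(25/162) = 38.88.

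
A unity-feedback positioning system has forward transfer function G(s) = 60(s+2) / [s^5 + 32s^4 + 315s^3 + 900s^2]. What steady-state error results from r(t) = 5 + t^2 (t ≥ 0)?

The denominator has no term below 900s^2 — 2 poles at s=0, type 2. Treating each term separately:
  • 5: tracked with zero error.
  • t^2: e_ss = 2/K_a with K_a=2/15 → 15.
Total e_ss = 15.

15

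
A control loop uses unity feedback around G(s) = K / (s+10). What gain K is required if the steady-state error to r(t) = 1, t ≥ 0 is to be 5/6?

2

The open loop has no poles at the origin → type 0 system.
K_p = lim_{s→0} G(s) = K / (10) = 0.1·K.
e_ss = 1/(1 + K_p) = 5/6 ⇒ 1 + 0.1·K = 1.2 ⇒ K = 2.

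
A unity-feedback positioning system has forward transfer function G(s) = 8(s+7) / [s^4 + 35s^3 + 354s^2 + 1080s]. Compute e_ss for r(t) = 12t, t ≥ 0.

The denominator has no term below 1080s — 1 pole at s=0, type 1.
K_v = lim_{s→0} s·G(s) = 8·7 / 1080 = 7/135.
e_ss = 12/K_v = 12/(7/135) = 1620/7.

1620/7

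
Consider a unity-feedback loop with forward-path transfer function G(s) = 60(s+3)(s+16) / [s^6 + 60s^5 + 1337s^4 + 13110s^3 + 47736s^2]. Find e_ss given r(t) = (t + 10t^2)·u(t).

Lowest-order denominator term is 47736s^2, so the open loop has 2 poles at the origin → type 2 system. Taking each input component in turn:
  • t: tracked with zero error.
  • 10t^2: e_ss = 20/K_a with K_a=40/663 → 331.5.
Total e_ss = 331.5.

331.5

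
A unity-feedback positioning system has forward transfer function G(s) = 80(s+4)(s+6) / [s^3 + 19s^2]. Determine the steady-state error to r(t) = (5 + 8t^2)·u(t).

19/120

The denominator has no term below 19s^2 — 2 poles at s=0, type 2. Treating each term separately:
  • 5: tracked with zero error.
  • 8t^2: e_ss = 16/K_a with K_a=1920/19 → 19/120.
Total e_ss = 19/120.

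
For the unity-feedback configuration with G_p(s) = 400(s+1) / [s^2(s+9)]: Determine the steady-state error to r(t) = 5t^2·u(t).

0.225

The open loop has two poles at the origin → type 2 system.
K_a = lim_{s→0} s^2·G_p(s) = 400·1 / (9) = 400/9.
r(t) = 5t^2 gives R(s) = 10/s^3.
e_ss = 10/K_a = 10/(400/9) = 0.225.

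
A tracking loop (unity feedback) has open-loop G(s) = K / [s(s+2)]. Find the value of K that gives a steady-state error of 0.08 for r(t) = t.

System type = 1 (one pole at s=0).
K_v = lim_{s→0} s·G(s) = K / (2) = 0.5·K.
e_ss = 1/K_v = 0.08 ⇒ K_v = 12.5 ⇒ K = 12.5/0.5 = 25.

25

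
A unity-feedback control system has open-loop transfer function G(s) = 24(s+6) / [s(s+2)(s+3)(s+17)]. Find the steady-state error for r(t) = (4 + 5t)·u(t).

The open loop has one pole at the origin → type 1 system. By superposition:
  • 4: tracked with zero error.
  • 5t: e_ss = 5/K_v with K_v=24/17 → 85/24.
Total e_ss = 85/24.

85/24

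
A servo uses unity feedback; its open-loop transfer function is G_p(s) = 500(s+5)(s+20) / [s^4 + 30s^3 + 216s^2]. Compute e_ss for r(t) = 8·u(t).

0

Factoring s^2 from the denominator leaves a polynomial with constant term 216, so the system is type 2.
A type-2 system has K_p = ∞, so it tracks a step input with zero steady-state error.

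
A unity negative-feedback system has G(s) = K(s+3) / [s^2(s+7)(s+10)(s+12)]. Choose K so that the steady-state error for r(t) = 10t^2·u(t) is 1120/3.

15

The open loop has two poles at the origin → type 2 system.
K_a = lim_{s→0} s^2·G(s) = K·3 / (7·10·12) = (1/280)·K.
e_ss = 20/K_a = 1120/3 ⇒ K_a = 3/56 ⇒ K = (3/56)/(1/280) = 15.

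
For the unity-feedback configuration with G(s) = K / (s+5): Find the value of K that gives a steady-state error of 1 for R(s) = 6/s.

The open loop has no poles at the origin → type 0 system.
K_p = lim_{s→0} G(s) = K / (5) = 0.2·K.
e_ss = 6/(1 + K_p) = 1 ⇒ 1 + 0.2·K = 6 ⇒ K = 25.

25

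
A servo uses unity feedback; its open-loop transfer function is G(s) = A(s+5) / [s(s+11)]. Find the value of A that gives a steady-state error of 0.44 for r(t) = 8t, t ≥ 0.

40

System type = 1 (one pole at s=0).
K_v = lim_{s→0} s·G(s) = A·5 / (11) = (5/11)·A.
e_ss = 8/K_v = 0.44 ⇒ K_v = 200/11 ⇒ A = (200/11)/(5/11) = 40.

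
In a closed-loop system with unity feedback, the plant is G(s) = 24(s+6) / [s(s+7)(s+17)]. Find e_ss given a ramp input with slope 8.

G(s) has one factor of s in the denominator, so the system is type 1.
K_v = lim_{s→0} s·G(s) = 24·6 / (7·17) = 144/119.
e_ss = 8/K_v = 8/(144/119) = 119/18.

119/18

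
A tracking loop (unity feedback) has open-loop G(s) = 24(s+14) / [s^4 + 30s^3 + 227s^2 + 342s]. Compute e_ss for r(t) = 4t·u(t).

Factoring s from the denominator leaves a polynomial with constant term 342, so the system is type 1.
K_v = lim_{s→0} s·G(s) = 24·14 / 342 = 56/57.
e_ss = 4/K_v = 4/(56/57) = 57/14.

57/14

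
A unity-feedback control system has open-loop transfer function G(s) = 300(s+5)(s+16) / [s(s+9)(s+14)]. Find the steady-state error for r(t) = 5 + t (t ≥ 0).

21/4000

System type = 1 (one pole at s=0). Treating each term separately:
  • 5: tracked with zero error.
  • t: e_ss = 1/K_v with K_v=4000/21 → 21/4000.
Total e_ss = 21/4000.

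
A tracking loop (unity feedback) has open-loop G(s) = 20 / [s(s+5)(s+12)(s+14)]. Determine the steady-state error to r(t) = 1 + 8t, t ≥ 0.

The open loop has one pole at the origin → type 1 system. By superposition:
  • 1: tracked with zero error.
  • 8t: e_ss = 8/K_v with K_v=1/42 → 336.
Total e_ss = 336.

336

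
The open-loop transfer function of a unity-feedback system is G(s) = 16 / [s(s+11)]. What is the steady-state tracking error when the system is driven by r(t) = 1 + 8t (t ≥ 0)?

One free integrator in G(s): this is a type 1 system. By superposition:
  • 1: tracked with zero error.
  • 8t: e_ss = 8/K_v with K_v=16/11 → 5.5.
Total e_ss = 5.5.

5.5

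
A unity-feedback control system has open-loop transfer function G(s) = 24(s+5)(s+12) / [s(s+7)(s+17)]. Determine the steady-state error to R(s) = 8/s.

0

G(s) has one factor of s in the denominator, so the system is type 1.
A type-1 system has K_p = ∞, so it tracks a step input with zero steady-state error.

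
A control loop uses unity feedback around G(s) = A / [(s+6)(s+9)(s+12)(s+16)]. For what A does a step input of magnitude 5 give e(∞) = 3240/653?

80

G(s) has no factors of s in the denominator, so the system is type 0.
K_p = lim_{s→0} G(s) = A / (6·9·12·16) = (1/10368)·A.
e_ss = 5/(1 + K_p) = 3240/653 ⇒ 1 + (1/10368)·A = 653/648 ⇒ A = 80.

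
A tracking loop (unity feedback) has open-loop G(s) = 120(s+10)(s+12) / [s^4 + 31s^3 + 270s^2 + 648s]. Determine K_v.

200/9

Lowest-order denominator term is 648s, so the open loop has 1 pole at the origin → type 1 system.
K_v = lim_{s→0} s·G(s) = 120·10·12 / 648 = 200/9.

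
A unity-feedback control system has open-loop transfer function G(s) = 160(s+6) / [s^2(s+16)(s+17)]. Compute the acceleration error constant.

G(s) has two factors of s in the denominator, so the system is type 2.
K_a = lim_{s→0} s^2·G(s) = 160·6 / (16·17) = 60/17.

60/17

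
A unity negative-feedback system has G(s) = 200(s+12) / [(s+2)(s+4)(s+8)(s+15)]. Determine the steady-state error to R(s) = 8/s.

16/7

G(s) has no factors of s in the denominator, so the system is type 0.
K_p = lim_{s→0} G(s) = 200·12 / (2·4·8·15) = 2.5.
e_ss = 8/(1 + K_p) = 8/3.5 = 16/7.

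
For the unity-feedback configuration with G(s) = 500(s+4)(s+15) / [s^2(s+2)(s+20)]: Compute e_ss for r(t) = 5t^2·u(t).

1/75

Two free integrators in G(s): this is a type 2 system.
K_a = lim_{s→0} s^2·G(s) = 500·4·15 / (2·20) = 750.
r(t) = 5t^2 gives R(s) = 10/s^3.
e_ss = 10/K_a = 10/750 = 1/75.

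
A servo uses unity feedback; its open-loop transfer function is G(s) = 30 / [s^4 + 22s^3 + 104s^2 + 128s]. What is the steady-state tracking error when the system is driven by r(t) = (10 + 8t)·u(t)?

Factoring s from the denominator leaves a polynomial with constant term 128, so the system is type 1. Taking each input component in turn:
  • 10: tracked with zero error.
  • 8t: e_ss = 8/K_v with K_v=15/64 → 512/15.
Total e_ss = 512/15.

512/15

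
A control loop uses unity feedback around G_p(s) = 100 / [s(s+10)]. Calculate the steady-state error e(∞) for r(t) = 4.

One free integrator in G_p(s): this is a type 1 system.
A type-1 system has K_p = ∞, so it tracks a step input with zero steady-state error.

0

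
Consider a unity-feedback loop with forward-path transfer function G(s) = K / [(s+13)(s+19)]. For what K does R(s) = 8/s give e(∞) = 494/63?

System type = 0 (no poles at s=0).
K_p = lim_{s→0} G(s) = K / (13·19) = (1/247)·K.
e_ss = 8/(1 + K_p) = 494/63 ⇒ 1 + (1/247)·K = 252/247 ⇒ K = 5.

5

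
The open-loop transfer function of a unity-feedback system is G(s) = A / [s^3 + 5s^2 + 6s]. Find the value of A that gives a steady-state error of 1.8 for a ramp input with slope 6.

20

Factoring s from the denominator leaves a polynomial with constant term 6, so the system is type 1.
K_v = lim_{s→0} s·G(s) = A / 6 = (1/6)·A.
e_ss = 6/K_v = 1.8 ⇒ K_v = 10/3 ⇒ A = (10/3)/(1/6) = 20.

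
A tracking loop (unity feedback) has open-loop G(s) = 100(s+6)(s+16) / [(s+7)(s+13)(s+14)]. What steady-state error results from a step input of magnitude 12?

The open loop has no poles at the origin → type 0 system.
K_p = lim_{s→0} G(s) = 100·6·16 / (7·13·14) = 4800/637.
e_ss = 12/(1 + K_p) = 12/(5437/637) = 7644/5437.

7644/5437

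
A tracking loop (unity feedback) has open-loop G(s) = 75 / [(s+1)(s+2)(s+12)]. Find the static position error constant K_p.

3.125

No free integrators in G(s): this is a type 0 system.
K_p = lim_{s→0} G(s) = 75 / (1·2·12) = 3.125.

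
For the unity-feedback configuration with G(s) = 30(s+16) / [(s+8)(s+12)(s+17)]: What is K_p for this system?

5/17

No free integrators in G(s): this is a type 0 system.
K_p = lim_{s→0} G(s) = 30·16 / (8·12·17) = 5/17.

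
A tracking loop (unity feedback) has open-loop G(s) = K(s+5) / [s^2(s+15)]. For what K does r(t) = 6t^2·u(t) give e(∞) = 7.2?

G(s) has two factors of s in the denominator, so the system is type 2.
K_a = lim_{s→0} s^2·G(s) = K·5 / (15) = (1/3)·K.
e_ss = 12/K_a = 7.2 ⇒ K_a = 5/3 ⇒ K = (5/3)/(1/3) = 5.

5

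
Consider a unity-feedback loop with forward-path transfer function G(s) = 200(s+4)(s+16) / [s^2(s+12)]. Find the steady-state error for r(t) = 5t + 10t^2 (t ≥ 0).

Two free integrators in G(s): this is a type 2 system. By superposition:
  • 5t: tracked with zero error.
  • 10t^2: e_ss = 20/K_a with K_a=3200/3 → 3/160.
Total e_ss = 3/160.

3/160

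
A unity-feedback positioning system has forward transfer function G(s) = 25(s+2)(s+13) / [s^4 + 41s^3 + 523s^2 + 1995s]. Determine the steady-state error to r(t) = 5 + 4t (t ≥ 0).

Factoring s from the denominator leaves a polynomial with constant term 1995, so the system is type 1. Taking each input component in turn:
  • 5: tracked with zero error.
  • 4t: e_ss = 4/K_v with K_v=130/399 → 798/65.
Total e_ss = 798/65.

798/65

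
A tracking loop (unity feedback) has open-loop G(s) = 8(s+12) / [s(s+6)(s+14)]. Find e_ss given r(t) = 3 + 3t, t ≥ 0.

2.625

G(s) has one factor of s in the denominator, so the system is type 1. Taking each input component in turn:
  • 3: tracked with zero error.
  • 3t: e_ss = 3/K_v with K_v=8/7 → 2.625.
Total e_ss = 2.625.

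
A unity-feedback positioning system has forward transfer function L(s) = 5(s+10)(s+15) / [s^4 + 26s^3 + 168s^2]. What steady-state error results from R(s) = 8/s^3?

Factoring s^2 from the denominator leaves a polynomial with constant term 168, so the system is type 2.
K_a = lim_{s→0} s^2·L(s) = 5·10·15 / 168 = 125/28.
r(t) = 4t^2 gives R(s) = 8/s^3.
e_ss = 8/K_a = 8/(125/28) = 1.792.

1.792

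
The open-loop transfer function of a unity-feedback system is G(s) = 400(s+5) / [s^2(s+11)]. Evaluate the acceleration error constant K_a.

2000/11

Two free integrators in G(s): this is a type 2 system.
K_a = lim_{s→0} s^2·G(s) = 400·5 / (11) = 2000/11.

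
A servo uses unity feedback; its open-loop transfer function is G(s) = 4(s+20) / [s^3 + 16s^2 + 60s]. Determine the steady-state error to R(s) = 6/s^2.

Lowest-order denominator term is 60s, so the open loop has 1 pole at the origin → type 1 system.
K_v = lim_{s→0} s·G(s) = 4·20 / 60 = 4/3.
e_ss = 6/K_v = 6/(4/3) = 4.5.

4.5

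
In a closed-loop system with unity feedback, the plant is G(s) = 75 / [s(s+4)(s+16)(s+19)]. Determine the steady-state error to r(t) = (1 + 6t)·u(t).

System type = 1 (one pole at s=0). Treating each term separately:
  • 1: tracked with zero error.
  • 6t: e_ss = 6/K_v with K_v=75/1216 → 97.28.
Total e_ss = 97.28.

97.28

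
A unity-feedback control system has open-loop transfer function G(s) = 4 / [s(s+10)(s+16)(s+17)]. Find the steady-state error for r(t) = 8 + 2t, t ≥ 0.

1360

One free integrator in G(s): this is a type 1 system. By superposition:
  • 8: tracked with zero error.
  • 2t: e_ss = 2/K_v with K_v=1/680 → 1360.
Total e_ss = 1360.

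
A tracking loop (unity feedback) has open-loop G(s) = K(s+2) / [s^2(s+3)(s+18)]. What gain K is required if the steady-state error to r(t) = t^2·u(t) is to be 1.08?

System type = 2 (two poles at s=0).
K_a = lim_{s→0} s^2·G(s) = K·2 / (3·18) = (1/27)·K.
e_ss = 2/K_a = 1.08 ⇒ K_a = 50/27 ⇒ K = (50/27)/(1/27) = 50.

50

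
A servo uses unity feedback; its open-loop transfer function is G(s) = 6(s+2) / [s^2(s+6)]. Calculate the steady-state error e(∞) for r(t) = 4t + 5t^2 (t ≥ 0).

5

G(s) has two factors of s in the denominator, so the system is type 2. Taking each input component in turn:
  • 4t: tracked with zero error.
  • 5t^2: e_ss = 10/K_a with K_a=2 → 5.
Total e_ss = 5.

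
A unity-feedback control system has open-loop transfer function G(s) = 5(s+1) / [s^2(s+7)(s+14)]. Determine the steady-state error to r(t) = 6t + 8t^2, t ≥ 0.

313.6

Two free integrators in G(s): this is a type 2 system. Treating each term separately:
  • 6t: tracked with zero error.
  • 8t^2: e_ss = 16/K_a with K_a=5/98 → 313.6.
Total e_ss = 313.6.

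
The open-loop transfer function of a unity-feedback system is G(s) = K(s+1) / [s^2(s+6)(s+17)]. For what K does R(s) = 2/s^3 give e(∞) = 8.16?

25

System type = 2 (two poles at s=0).
K_a = lim_{s→0} s^2·G(s) = K·1 / (6·17) = (1/102)·K.
e_ss = 2/K_a = 8.16 ⇒ K_a = 25/102 ⇒ K = (25/102)/(1/102) = 25.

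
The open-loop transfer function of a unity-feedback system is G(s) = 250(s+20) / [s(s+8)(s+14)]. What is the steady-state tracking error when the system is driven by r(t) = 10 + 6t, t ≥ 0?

System type = 1 (one pole at s=0). Treating each term separately:
  • 10: tracked with zero error.
  • 6t: e_ss = 6/K_v with K_v=625/14 → 0.1344.
Total e_ss = 0.1344.

0.1344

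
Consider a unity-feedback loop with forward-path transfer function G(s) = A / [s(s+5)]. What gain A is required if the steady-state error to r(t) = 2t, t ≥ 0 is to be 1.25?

The open loop has one pole at the origin → type 1 system.
K_v = lim_{s→0} s·G(s) = A / (5) = 0.2·A.
e_ss = 2/K_v = 1.25 ⇒ K_v = 1.6 ⇒ A = 1.6/0.2 = 8.

8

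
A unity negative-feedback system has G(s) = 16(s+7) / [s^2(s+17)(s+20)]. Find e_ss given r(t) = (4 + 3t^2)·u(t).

System type = 2 (two poles at s=0). Taking each input component in turn:
  • 4: tracked with zero error.
  • 3t^2: e_ss = 6/K_a with K_a=28/85 → 255/14.
Total e_ss = 255/14.

255/14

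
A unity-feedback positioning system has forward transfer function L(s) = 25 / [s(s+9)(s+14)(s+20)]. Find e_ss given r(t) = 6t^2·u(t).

L(s) has one factor of s in the denominator, so the system is type 1.
For a type-1 system K_a = 0, so e_ss to a parabolic input is unbounded.

infinity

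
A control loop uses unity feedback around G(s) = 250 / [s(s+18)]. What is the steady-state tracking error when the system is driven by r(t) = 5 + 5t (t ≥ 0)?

0.36

The open loop has one pole at the origin → type 1 system. By superposition:
  • 5: tracked with zero error.
  • 5t: e_ss = 5/K_v with K_v=125/9 → 0.36.
Total e_ss = 0.36.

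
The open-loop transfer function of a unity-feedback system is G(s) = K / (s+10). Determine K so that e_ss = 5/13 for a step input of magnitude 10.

250

The open loop has no poles at the origin → type 0 system.
K_p = lim_{s→0} G(s) = K / (10) = 0.1·K.
e_ss = 10/(1 + K_p) = 5/13 ⇒ 1 + 0.1·K = 26 ⇒ K = 250.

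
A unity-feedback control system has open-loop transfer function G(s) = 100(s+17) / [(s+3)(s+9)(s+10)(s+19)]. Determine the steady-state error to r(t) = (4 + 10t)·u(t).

G(s) has no factors of s in the denominator, so the system is type 0. Treating each term separately:
  • 4: e_ss = 4/(1+K_p) with K_p=170/513 → 2052/683.
  • 10t: a type-0 system cannot track it, e_ss → ∞.
The unbounded component dominates.

infinity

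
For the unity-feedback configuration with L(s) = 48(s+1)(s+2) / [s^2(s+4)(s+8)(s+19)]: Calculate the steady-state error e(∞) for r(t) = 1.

0

The open loop has two poles at the origin → type 2 system.
K_p = ∞ for a type-2 system; e_ss to a step is zero.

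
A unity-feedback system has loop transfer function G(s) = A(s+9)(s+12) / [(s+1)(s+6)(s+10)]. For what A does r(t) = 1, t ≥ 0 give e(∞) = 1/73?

40

The open loop has no poles at the origin → type 0 system.
K_p = lim_{s→0} G(s) = A·9·12 / (1·6·10) = 1.8·A.
e_ss = 1/(1 + K_p) = 1/73 ⇒ 1 + 1.8·A = 73 ⇒ A = 40.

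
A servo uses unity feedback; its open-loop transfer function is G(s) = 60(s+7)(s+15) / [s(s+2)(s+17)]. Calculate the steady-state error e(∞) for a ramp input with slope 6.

17/525

One free integrator in G(s): this is a type 1 system.
K_v = lim_{s→0} s·G(s) = 60·7·15 / (2·17) = 3150/17.
e_ss = 6/K_v = 6/(3150/17) = 17/525.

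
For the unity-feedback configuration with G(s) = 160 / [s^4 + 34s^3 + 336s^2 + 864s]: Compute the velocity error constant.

5/27

The denominator has no term below 864s — 1 pole at s=0, type 1.
K_v = lim_{s→0} s·G(s) = 160 / 864 = 5/27.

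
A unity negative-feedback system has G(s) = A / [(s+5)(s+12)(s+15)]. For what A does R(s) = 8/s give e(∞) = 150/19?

12

System type = 0 (no poles at s=0).
K_p = lim_{s→0} G(s) = A / (5·12·15) = (1/900)·A.
e_ss = 8/(1 + K_p) = 150/19 ⇒ 1 + (1/900)·A = 76/75 ⇒ A = 12.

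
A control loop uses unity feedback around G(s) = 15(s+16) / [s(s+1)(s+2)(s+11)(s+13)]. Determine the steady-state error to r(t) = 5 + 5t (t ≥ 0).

One free integrator in G(s): this is a type 1 system. Treating each term separately:
  • 5: tracked with zero error.
  • 5t: e_ss = 5/K_v with K_v=120/143 → 143/24.
Total e_ss = 143/24.

143/24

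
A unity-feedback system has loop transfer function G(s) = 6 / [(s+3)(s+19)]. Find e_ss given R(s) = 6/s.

System type = 0 (no poles at s=0).
K_p = lim_{s→0} G(s) = 6 / (3·19) = 2/19.
e_ss = 6/(1 + K_p) = 6/(21/19) = 38/7.

38/7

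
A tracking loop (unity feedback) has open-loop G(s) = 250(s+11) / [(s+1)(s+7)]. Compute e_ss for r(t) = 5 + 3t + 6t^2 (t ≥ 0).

No free integrators in G(s): this is a type 0 system. Taking each input component in turn:
  • 5: e_ss = 5/(1+K_p) with K_p=2750/7 → 35/2757.
  • 3t: a type-0 system cannot track it, e_ss → ∞.
  • 6t^2: a type-0 system cannot track it, e_ss → ∞.
The unbounded component dominates.

infinity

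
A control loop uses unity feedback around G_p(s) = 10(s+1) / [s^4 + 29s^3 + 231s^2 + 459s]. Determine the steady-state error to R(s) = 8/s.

0

Lowest-order denominator term is 459s, so the open loop has 1 pole at the origin → type 1 system.
A type-1 system has K_p = ∞, so it tracks a step input with zero steady-state error.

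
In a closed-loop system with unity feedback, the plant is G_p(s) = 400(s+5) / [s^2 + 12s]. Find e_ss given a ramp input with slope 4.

Lowest-order denominator term is 12s, so the open loop has 1 pole at the origin → type 1 system.
K_v = lim_{s→0} s·G_p(s) = 400·5 / 12 = 500/3.
e_ss = 4/K_v = 4/(500/3) = 0.024.

0.024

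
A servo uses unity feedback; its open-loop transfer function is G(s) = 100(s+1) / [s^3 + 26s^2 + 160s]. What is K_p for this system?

infinity

K_p = lim_{s→0} G(s); with 1 pole at the origin the limit diverges, so K_p = ∞.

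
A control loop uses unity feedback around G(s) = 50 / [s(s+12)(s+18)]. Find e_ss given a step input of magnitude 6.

0

G(s) has one factor of s in the denominator, so the system is type 1.
K_p = ∞ for a type-1 system; e_ss to a step is zero.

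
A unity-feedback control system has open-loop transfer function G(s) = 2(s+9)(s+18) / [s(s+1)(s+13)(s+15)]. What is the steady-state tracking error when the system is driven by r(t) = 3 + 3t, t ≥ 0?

G(s) has one factor of s in the denominator, so the system is type 1. Taking each input component in turn:
  • 3: tracked with zero error.
  • 3t: e_ss = 3/K_v with K_v=108/65 → 65/36.
Total e_ss = 65/36.

65/36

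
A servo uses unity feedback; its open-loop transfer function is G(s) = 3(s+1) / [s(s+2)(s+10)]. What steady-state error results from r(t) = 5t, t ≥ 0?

100/3

The open loop has one pole at the origin → type 1 system.
K_v = lim_{s→0} s·G(s) = 3·1 / (2·10) = 0.15.
e_ss = 5/K_v = 5/0.15 = 100/3.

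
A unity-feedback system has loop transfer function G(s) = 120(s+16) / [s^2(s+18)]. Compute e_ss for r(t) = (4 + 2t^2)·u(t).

0.0375

The open loop has two poles at the origin → type 2 system. Taking each input component in turn:
  • 4: tracked with zero error.
  • 2t^2: e_ss = 4/K_a with K_a=320/3 → 0.0375.
Total e_ss = 0.0375.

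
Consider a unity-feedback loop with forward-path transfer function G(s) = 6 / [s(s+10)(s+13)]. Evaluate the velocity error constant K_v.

3/65

The open loop has one pole at the origin → type 1 system.
K_v = lim_{s→0} s·G(s) = 6 / (10·13) = 3/65.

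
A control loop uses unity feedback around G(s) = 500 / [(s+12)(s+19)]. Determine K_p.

G(s) has no factors of s in the denominator, so the system is type 0.
K_p = lim_{s→0} G(s) = 500 / (12·19) = 125/57.

125/57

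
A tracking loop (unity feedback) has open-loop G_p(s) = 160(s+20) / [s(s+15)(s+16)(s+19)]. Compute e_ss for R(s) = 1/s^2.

1.425

G_p(s) has one factor of s in the denominator, so the system is type 1.
K_v = lim_{s→0} s·G_p(s) = 160·20 / (15·16·19) = 40/57.
e_ss = 1/K_v = 1/(40/57) = 1.425.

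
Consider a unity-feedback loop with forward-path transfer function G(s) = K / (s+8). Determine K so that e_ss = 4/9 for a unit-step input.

System type = 0 (no poles at s=0).
K_p = lim_{s→0} G(s) = K / (8) = 0.125·K.
e_ss = 1/(1 + K_p) = 4/9 ⇒ 1 + 0.125·K = 2.25 ⇒ K = 10.

10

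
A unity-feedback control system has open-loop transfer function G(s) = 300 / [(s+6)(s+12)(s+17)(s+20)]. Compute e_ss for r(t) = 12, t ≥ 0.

4896/413

G(s) has no factors of s in the denominator, so the system is type 0.
K_p = lim_{s→0} G(s) = 300 / (6·12·17·20) = 5/408.
e_ss = 12/(1 + K_p) = 12/(413/408) = 4896/413.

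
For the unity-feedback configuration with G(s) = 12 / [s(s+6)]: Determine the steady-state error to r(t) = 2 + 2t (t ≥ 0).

1

G(s) has one factor of s in the denominator, so the system is type 1. Treating each term separately:
  • 2: tracked with zero error.
  • 2t: e_ss = 2/K_v with K_v=2 → 1.
Total e_ss = 1.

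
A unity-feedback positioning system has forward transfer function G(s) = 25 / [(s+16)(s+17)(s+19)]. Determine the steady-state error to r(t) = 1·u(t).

G(s) has no factors of s in the denominator, so the system is type 0.
K_p = lim_{s→0} G(s) = 25 / (16·17·19) = 25/5168.
e_ss = 1/(1 + K_p) = 1/(5193/5168) = 5168/5193.

5168/5193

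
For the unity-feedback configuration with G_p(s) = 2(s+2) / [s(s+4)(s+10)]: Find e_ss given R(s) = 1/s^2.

10

G_p(s) has one factor of s in the denominator, so the system is type 1.
K_v = lim_{s→0} s·G_p(s) = 2·2 / (4·10) = 0.1.
e_ss = 1/K_v = 1/0.1 = 10.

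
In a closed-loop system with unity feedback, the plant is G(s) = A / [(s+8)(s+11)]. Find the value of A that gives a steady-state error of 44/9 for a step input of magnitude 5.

No free integrators in G(s): this is a type 0 system.
K_p = lim_{s→0} G(s) = A / (8·11) = (1/88)·A.
e_ss = 5/(1 + K_p) = 44/9 ⇒ 1 + (1/88)·A = 45/44 ⇒ A = 2.

2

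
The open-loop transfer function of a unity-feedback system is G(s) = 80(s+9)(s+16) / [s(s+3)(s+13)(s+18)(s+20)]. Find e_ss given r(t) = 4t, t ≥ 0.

4.875

G(s) has one factor of s in the denominator, so the system is type 1.
K_v = lim_{s→0} s·G(s) = 80·9·16 / (3·13·18·20) = 32/39.
e_ss = 4/K_v = 4/(32/39) = 4.875.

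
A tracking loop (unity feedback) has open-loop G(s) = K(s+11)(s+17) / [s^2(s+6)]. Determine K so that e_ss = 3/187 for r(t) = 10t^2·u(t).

40

The open loop has two poles at the origin → type 2 system.
K_a = lim_{s→0} s^2·G(s) = K·11·17 / (6) = (187/6)·K.
e_ss = 20/K_a = 3/187 ⇒ K_a = 3740/3 ⇒ K = (3740/3)/(187/6) = 40.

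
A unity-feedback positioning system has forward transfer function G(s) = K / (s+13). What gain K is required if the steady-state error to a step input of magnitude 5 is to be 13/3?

The open loop has no poles at the origin → type 0 system.
K_p = lim_{s→0} G(s) = K / (13) = (1/13)·K.
e_ss = 5/(1 + K_p) = 13/3 ⇒ 1 + (1/13)·K = 15/13 ⇒ K = 2.

2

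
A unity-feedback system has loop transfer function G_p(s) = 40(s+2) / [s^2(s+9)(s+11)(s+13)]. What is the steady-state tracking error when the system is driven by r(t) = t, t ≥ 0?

0

System type = 2 (two poles at s=0).
K_v = ∞ for a type-2 system; e_ss to a ramp is zero.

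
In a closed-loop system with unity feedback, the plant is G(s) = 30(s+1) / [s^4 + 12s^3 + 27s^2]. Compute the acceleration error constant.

Lowest-order denominator term is 27s^2, so the open loop has 2 poles at the origin → type 2 system.
K_a = lim_{s→0} s^2·G(s) = 30·1 / 27 = 10/9.

10/9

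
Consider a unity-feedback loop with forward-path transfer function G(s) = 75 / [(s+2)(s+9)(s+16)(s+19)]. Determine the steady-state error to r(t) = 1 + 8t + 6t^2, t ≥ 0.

infinity

The open loop has no poles at the origin → type 0 system. Treating each term separately:
  • 1: e_ss = 1/(1+K_p) with K_p=25/1824 → 1824/1849.
  • 8t: a type-0 system cannot track it, e_ss → ∞.
  • 6t^2: a type-0 system cannot track it, e_ss → ∞.
The unbounded component dominates.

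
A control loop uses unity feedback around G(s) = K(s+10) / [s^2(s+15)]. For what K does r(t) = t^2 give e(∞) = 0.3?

G(s) has two factors of s in the denominator, so the system is type 2.
K_a = lim_{s→0} s^2·G(s) = K·10 / (15) = (2/3)·K.
e_ss = 2/K_a = 0.3 ⇒ K_a = 20/3 ⇒ K = (20/3)/(2/3) = 10.

10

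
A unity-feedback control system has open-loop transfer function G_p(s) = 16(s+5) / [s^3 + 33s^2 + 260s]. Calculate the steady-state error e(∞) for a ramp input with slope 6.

The denominator has no term below 260s — 1 pole at s=0, type 1.
K_v = lim_{s→0} s·G_p(s) = 16·5 / 260 = 4/13.
e_ss = 6/K_v = 6/(4/13) = 19.5.

19.5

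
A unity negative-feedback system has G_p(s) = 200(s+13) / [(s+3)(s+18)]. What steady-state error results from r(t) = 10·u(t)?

No free integrators in G_p(s): this is a type 0 system.
K_p = lim_{s→0} G_p(s) = 200·13 / (3·18) = 1300/27.
e_ss = 10/(1 + K_p) = 10/(1327/27) = 270/1327.

270/1327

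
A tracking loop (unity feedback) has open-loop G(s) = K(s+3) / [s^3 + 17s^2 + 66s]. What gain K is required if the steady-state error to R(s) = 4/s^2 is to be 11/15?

120

The denominator has no term below 66s — 1 pole at s=0, type 1.
K_v = lim_{s→0} s·G(s) = K·3 / 66 = (1/22)·K.
e_ss = 4/K_v = 11/15 ⇒ K_v = 60/11 ⇒ K = (60/11)/(1/22) = 120.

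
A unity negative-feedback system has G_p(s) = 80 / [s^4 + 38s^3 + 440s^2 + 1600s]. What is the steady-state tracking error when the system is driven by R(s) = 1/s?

Factoring s from the denominator leaves a polynomial with constant term 1600, so the system is type 1.
A type-1 system has K_p = ∞, so it tracks a step input with zero steady-state error.

0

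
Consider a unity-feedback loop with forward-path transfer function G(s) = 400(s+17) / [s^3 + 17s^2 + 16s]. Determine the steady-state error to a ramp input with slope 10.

2/85

Factoring s from the denominator leaves a polynomial with constant term 16, so the system is type 1.
K_v = lim_{s→0} s·G(s) = 400·17 / 16 = 425.
e_ss = 10/K_v = 10/425 = 2/85.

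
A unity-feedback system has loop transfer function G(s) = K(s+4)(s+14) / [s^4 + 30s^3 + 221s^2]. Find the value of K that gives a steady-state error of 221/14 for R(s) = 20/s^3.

The denominator has no term below 221s^2 — 2 poles at s=0, type 2.
K_a = lim_{s→0} s^2·G(s) = K·4·14 / 221 = (56/221)·K.
e_ss = 20/K_a = 221/14 ⇒ K_a = 280/221 ⇒ K = (280/221)/(56/221) = 5.

5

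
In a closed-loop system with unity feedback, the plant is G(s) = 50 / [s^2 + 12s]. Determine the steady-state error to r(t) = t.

Factoring s from the denominator leaves a polynomial with constant term 12, so the system is type 1.
K_v = lim_{s→0} s·G(s) = 50 / 12 = 25/6.
e_ss = 1/K_v = 1/(25/6) = 0.24.

0.24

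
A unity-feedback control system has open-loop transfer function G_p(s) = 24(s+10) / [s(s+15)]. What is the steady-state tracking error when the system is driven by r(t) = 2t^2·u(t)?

infinity

One free integrator in G_p(s): this is a type 1 system.
K_a = lim_{s→0} s^2·G_p(s) = 0; the steady-state error to this parabolic input grows without bound.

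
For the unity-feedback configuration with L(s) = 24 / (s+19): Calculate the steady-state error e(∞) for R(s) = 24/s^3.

L(s) has no factors of s in the denominator, so the system is type 0.
For a type-0 system K_a = 0, so e_ss to a parabolic input is unbounded.

infinity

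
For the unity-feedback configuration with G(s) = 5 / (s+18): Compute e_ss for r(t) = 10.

No free integrators in G(s): this is a type 0 system.
K_p = lim_{s→0} G(s) = 5 / (18) = 5/18.
e_ss = 10/(1 + K_p) = 10/(23/18) = 180/23.

180/23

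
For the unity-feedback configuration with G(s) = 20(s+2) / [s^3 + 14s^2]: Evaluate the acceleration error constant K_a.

Factoring s^2 from the denominator leaves a polynomial with constant term 14, so the system is type 2.
K_a = lim_{s→0} s^2·G(s) = 20·2 / 14 = 20/7.

20/7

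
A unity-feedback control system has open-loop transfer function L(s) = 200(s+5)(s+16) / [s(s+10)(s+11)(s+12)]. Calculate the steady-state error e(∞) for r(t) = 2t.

0.165

One free integrator in L(s): this is a type 1 system.
K_v = lim_{s→0} s·L(s) = 200·5·16 / (10·11·12) = 400/33.
e_ss = 2/K_v = 2/(400/33) = 0.165.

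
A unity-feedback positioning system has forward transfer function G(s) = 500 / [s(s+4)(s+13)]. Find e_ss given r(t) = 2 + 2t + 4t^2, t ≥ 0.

infinity

One free integrator in G(s): this is a type 1 system. Taking each input component in turn:
  • 2: tracked with zero error.
  • 2t: e_ss = 2/K_v with K_v=125/13 → 0.208.
  • 4t^2: a type-1 system cannot track it, e_ss → ∞.
The unbounded component dominates.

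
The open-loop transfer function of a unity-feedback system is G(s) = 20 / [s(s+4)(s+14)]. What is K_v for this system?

5/14

G(s) has one factor of s in the denominator, so the system is type 1.
K_v = lim_{s→0} s·G(s) = 20 / (4·14) = 5/14.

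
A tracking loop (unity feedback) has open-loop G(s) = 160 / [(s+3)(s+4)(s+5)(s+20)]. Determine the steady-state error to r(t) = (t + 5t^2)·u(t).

The open loop has no poles at the origin → type 0 system. Taking each input component in turn:
  • t: a type-0 system cannot track it, e_ss → ∞.
  • 5t^2: a type-0 system cannot track it, e_ss → ∞.
The unbounded component dominates.

infinity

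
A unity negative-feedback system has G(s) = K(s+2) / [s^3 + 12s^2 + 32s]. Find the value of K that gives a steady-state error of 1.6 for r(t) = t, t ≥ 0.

10

Lowest-order denominator term is 32s, so the open loop has 1 pole at the origin → type 1 system.
K_v = lim_{s→0} s·G(s) = K·2 / 32 = 0.0625·K.
e_ss = 1/K_v = 1.6 ⇒ K_v = 0.625 ⇒ K = 0.625/0.0625 = 10.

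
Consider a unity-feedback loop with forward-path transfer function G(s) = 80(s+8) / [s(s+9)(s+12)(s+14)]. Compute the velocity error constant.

The open loop has one pole at the origin → type 1 system.
K_v = lim_{s→0} s·G(s) = 80·8 / (9·12·14) = 80/189.

80/189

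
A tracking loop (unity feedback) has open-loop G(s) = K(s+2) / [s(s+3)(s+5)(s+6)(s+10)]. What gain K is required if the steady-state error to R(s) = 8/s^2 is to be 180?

20

One free integrator in G(s): this is a type 1 system.
K_v = lim_{s→0} s·G(s) = K·2 / (3·5·6·10) = (1/450)·K.
e_ss = 8/K_v = 180 ⇒ K_v = 2/45 ⇒ K = (2/45)/(1/450) = 20.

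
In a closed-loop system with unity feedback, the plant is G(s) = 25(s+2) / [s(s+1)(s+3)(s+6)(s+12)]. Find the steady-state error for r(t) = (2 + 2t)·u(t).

8.64

One free integrator in G(s): this is a type 1 system. Treating each term separately:
  • 2: tracked with zero error.
  • 2t: e_ss = 2/K_v with K_v=25/108 → 8.64.
Total e_ss = 8.64.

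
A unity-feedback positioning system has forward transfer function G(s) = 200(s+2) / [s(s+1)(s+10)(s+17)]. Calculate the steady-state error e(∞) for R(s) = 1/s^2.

0.425

System type = 1 (one pole at s=0).
K_v = lim_{s→0} s·G(s) = 200·2 / (1·10·17) = 40/17.
e_ss = 1/K_v = 1/(40/17) = 0.425.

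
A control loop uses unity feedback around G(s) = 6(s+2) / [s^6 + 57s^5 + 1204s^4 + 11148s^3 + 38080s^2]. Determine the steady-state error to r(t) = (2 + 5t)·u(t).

The denominator has no term below 38080s^2 — 2 poles at s=0, type 2. By superposition:
  • 2: tracked with zero error.
  • 5t: tracked with zero error.
Total e_ss = 0.

0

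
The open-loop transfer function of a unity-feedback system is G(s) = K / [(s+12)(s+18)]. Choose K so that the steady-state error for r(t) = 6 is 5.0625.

40

The open loop has no poles at the origin → type 0 system.
K_p = lim_{s→0} G(s) = K / (12·18) = (1/216)·K.
e_ss = 6/(1 + K_p) = 5.0625 ⇒ 1 + (1/216)·K = 32/27 ⇒ K = 40.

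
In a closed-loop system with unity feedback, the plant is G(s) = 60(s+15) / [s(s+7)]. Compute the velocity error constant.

900/7

The open loop has one pole at the origin → type 1 system.
K_v = lim_{s→0} s·G(s) = 60·15 / (7) = 900/7.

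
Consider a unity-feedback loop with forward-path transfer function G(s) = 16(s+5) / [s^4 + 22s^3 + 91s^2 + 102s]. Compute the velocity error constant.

The denominator has no term below 102s — 1 pole at s=0, type 1.
K_v = lim_{s→0} s·G(s) = 16·5 / 102 = 40/51.

40/51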